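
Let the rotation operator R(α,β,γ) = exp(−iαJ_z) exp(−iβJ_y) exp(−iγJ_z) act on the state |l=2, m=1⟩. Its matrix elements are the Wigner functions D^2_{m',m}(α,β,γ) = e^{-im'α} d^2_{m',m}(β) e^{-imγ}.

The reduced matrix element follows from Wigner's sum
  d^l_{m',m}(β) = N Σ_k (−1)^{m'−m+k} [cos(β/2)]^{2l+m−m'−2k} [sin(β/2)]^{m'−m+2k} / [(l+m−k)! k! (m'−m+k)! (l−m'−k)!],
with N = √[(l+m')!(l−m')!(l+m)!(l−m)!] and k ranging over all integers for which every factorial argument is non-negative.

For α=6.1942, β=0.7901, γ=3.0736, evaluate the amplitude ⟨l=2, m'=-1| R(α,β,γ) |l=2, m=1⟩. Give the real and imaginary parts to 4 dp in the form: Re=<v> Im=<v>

First d^2_{-1,1}(β=0.7901), then the phase factors e^{-i(-1)α} and e^{-i(1)γ}:
With c≡cos(β/2)=0.922977 and s≡sin(β/2)=0.384854, N=[1·6·6·1]^{1/2}=6.000000
The bounds max(0,m−m')=2 and min(l+m,l−m')=3 give 2 terms
  k=2: (−1)^0·6.0000/(2)·0.9230^2·0.3849^2 = +0.378526
  k=3: (−1)^1·6.0000/(6)·0.9230^0·0.3849^4 = -0.021937
d^2_{-1,1}(0.7901) = +0.378526 -0.021937 = +0.356589
D = (+0.996043-0.088868i)·(+0.356589)·(-0.997689-0.067940i) = -0.356510+0.007485i

Re=-0.3565 Im=0.0075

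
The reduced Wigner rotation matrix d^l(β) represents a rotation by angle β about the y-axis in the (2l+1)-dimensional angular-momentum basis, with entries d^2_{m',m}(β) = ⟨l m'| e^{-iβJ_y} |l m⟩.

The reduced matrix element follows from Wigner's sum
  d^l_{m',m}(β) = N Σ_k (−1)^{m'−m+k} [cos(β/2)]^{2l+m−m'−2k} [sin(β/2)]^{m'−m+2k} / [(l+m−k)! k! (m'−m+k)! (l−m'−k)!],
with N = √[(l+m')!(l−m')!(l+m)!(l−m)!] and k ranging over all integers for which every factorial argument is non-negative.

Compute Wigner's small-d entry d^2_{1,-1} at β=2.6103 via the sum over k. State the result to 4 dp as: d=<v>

d=-0.6744

d^2_{1,-1}(β=2.6103) via Wigner's sum:
Half-angle: c=0.262533, s=0.964923. N=√(6·1·1·6)=6.000000
k: max(0,(-1)−(1))=0 … min(2+(-1),2−(1))=1
  k=0: (−1)^2·6.0000/(2)·0.2625^2·0.9649^2 = +0.192519
  k=1: (−1)^3·6.0000/(6)·0.2625^0·0.9649^4 = -0.866903
d^2_{1,-1}(2.6103) = +0.192519 -0.866903 = -0.674384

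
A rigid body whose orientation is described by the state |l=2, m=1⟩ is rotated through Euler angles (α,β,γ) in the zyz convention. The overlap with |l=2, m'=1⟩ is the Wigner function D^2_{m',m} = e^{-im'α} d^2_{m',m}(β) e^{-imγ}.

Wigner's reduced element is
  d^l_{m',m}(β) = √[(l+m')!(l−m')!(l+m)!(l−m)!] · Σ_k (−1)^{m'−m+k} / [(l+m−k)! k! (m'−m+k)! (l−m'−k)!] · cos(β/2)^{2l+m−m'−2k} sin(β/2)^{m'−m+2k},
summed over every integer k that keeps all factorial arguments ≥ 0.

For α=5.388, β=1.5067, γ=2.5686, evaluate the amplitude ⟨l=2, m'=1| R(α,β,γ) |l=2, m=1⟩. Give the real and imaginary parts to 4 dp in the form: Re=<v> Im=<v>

Split into d^2_{1,1}(β=1.5067) × two z-phases.
Half-angle: c=0.729401, s=0.684086. N=√(6·1·6·1)=6.000000
k∈{0,1} keeps every argument non-negative
  k=0: (−1)^0·6.0000/(6)·0.7294^4·0.6841^0 = +0.283052
  k=1: (−1)^1·6.0000/(2)·0.7294^2·0.6841^2 = -0.746923
d^2_{1,1}(1.5067) = +0.283052 -0.746923 = -0.463871
D = (+0.625374+0.780325i)·(-0.463871)·(-0.840282-0.542149i) = +0.047518+0.461431i

Re=0.0475 Im=0.4614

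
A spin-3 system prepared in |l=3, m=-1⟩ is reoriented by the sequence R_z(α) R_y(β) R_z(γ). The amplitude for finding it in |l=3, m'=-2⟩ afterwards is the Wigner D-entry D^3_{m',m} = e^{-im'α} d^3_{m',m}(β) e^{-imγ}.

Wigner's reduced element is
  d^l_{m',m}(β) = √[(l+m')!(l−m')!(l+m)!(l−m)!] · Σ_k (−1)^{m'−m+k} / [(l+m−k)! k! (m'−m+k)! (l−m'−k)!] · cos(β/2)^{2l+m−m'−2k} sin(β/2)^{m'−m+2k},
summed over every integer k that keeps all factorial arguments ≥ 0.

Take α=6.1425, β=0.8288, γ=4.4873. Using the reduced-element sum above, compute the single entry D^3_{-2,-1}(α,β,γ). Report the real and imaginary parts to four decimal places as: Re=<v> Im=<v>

Re=-0.2433 Im=-0.4386

First d^3_{-2,-1}(β=0.8288), then the phase factors e^{-i(-2)α} and e^{-i(-1)γ}:
Half-angle: c=0.915358, s=0.402641. N=√(1·120·2·24)=75.894664
k: max(0,(-1)−(-2))=1 … min(3+(-1),3−(-2))=2
  k=1: (−1)^0·75.8947/(24)·0.9154^5·0.4026^1 = +0.818225
  k=2: (−1)^1·75.8947/(12)·0.9154^3·0.4026^3 = -0.316633
d^3_{-2,-1}(0.8288) = +0.818225 -0.316633 = +0.501592
Phases: e^{-i·(-2)·6.1425}=+0.960676-0.277673i, e^{-i·(-1)·4.4873}=-0.223193-0.974774i ⇒ D=-0.243314-0.438626i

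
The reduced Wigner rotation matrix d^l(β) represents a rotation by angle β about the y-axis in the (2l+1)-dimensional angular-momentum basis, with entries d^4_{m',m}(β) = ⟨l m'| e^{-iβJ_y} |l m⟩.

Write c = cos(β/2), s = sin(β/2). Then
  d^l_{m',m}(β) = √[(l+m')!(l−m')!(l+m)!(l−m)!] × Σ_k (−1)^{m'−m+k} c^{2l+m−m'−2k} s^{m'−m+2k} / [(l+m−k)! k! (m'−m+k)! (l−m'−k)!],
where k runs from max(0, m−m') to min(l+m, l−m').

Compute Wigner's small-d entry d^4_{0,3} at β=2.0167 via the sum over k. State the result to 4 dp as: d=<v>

d^4_{0,3}(β=2.0167) via Wigner's sum:
Half-angle: c=0.533257, s=0.845953. N=√(24·24·5040·1)=1703.830978
Admissible k: 3..4 (factorial args all ≥0)
  k=3: (−1)^0·1703.8310/(144)·0.5333^5·0.8460^3 = +0.308878
  k=4: (−1)^1·1703.8310/(144)·0.5333^3·0.8460^5 = -0.777331
d^4_{0,3}(2.0167) = +0.308878 -0.777331 = -0.468453

d=-0.4685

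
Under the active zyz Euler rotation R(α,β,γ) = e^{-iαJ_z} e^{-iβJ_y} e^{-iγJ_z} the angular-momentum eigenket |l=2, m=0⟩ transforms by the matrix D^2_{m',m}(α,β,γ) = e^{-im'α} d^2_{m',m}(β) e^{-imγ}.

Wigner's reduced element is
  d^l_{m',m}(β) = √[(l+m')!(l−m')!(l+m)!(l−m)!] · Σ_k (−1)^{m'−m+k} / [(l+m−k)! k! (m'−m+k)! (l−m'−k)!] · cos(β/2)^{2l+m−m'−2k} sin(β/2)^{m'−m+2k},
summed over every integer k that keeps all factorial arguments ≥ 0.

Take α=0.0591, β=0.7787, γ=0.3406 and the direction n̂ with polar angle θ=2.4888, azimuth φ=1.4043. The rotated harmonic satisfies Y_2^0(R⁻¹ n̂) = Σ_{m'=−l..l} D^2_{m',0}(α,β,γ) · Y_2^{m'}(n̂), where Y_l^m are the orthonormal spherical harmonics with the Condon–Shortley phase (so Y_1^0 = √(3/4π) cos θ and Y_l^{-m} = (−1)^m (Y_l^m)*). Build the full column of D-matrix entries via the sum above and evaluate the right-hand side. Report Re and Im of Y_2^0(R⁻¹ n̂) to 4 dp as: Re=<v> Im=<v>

Re=-0.1063 Im=0.0000

Need the full column D^2_{m',0} for m'=−2..2 at α=0.0591, β=0.7787, γ=0.3406.
cos(β/2)=0.925156, sin(β/2)=0.379587
d^2_{-2,0}: single k=2 term ⇒ +0.302085;  D = +0.299977+0.035623i
d^2_{-1,0}: k∈[1..2] ⇒ +0.736261 -0.123944 = +0.612317;  D = +0.611248+0.036167i
d^2_{0,0}: k∈[0..2] ⇒ +0.732588 -0.493302 +0.020761 = +0.260047;  D = +0.260047+0.000000i
d^2_{1,0}: k∈[0..1] ⇒ -0.736261 +0.123944 = -0.612317;  D = -0.611248+0.036167i
d^2_{2,0}: single k=0 term ⇒ +0.302085;  D = +0.299977-0.035623i
Y_2^{m'}(θ=2.4888,φ=1.4043) and Σ D·Y over m':
  (+0.3000+0.0356i)·(-0.1347-0.0466i)  (+0.6112+0.0362i)·(-0.0618+0.3676i)  (+0.2600+0.0000i)·(+0.2817+0.0000i)  (-0.6112+0.0362i)·(+0.0618+0.3676i)  (+0.3000-0.0356i)·(-0.1347+0.0466i)
Y_2^0(R⁻¹ n̂) = -0.106346-0.000000i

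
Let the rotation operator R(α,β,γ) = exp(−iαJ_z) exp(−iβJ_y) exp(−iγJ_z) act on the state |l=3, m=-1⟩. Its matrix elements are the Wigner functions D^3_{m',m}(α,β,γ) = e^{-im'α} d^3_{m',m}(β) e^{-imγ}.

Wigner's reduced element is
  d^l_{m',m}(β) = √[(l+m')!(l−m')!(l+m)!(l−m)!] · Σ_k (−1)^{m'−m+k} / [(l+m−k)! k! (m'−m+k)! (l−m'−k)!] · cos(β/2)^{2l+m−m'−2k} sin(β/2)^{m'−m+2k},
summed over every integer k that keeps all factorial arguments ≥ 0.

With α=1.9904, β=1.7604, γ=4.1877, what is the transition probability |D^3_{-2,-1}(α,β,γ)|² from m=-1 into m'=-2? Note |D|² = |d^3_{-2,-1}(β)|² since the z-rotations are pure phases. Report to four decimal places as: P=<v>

D^3_{-2,-1}(1.9904,1.7604,4.1877) = e^{-i·-2·1.9904}·d^3_{-2,-1}(1.7604)·e^{-i·-1·4.1877}. Compute d first:
Half-angle: c=0.636997, s=0.770866. N=√(1·120·2·24)=75.894664
Admissible k: 1..2 (factorial args all ≥0)
  k=1: (−1)^0·75.8947/(24)·0.6370^5·0.7709^1 = +0.255662
  k=2: (−1)^1·75.8947/(12)·0.6370^3·0.7709^3 = -0.748823
d^3_{-2,-1}(1.7604) = +0.255662 -0.748823 = -0.493161
|D^3_{-2,-1}|² = |d^3_{-2,-1}(β)|² = (-0.493161)² = 0.243208 (the z-rotation phases have unit modulus)

P=0.2432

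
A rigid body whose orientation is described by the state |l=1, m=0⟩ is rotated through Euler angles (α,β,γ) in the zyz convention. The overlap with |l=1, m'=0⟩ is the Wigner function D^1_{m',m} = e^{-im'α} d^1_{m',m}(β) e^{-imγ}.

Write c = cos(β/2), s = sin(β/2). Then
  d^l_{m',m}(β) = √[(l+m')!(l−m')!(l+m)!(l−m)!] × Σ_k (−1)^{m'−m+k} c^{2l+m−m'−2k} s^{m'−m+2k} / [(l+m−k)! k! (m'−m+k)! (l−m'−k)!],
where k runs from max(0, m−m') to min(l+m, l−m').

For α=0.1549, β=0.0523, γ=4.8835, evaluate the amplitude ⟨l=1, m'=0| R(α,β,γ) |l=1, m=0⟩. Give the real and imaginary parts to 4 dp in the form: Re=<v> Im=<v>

D^1_{0,0}(0.1549,0.0523,4.8835) = e^{-i·0·0.1549}·d^1_{0,0}(0.0523)·e^{-i·0·4.8835}. Compute d first:
c=cos(0.0523/2)=0.999658, s=sin(0.0523/2)=0.026147; N=√[1·1·1·1]=1.000000
k: max(0,(0)−(0))=0 … min(1+(0),1−(0))=1
  k=0: (−1)^0·1.0000/(1)·0.9997^2·0.0261^0 = +0.999316
  k=1: (−1)^1·1.0000/(1)·0.9997^0·0.0261^2 = -0.000684
d^1_{0,0}(0.0523) = +0.999316 -0.000684 = +0.998633
D = (+1.000000+0.000000i)·(+0.998633)·(+1.000000+0.000000i) = +0.998633+0.000000i

Re=0.9986 Im=0.0000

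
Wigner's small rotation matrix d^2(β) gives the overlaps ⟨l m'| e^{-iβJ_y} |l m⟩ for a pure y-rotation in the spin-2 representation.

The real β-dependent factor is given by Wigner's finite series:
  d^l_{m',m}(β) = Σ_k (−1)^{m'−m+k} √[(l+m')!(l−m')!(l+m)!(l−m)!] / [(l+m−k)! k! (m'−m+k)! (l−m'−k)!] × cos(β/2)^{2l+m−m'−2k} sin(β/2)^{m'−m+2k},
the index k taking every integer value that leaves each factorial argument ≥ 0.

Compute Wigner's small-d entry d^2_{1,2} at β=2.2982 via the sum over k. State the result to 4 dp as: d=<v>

d^2_{1,2}(β=2.2982) via Wigner's sum:
With c≡cos(β/2)=0.409309 and s≡sin(β/2)=0.912396, N=[6·1·24·1]^{1/2}=12.000000
The bounds max(0,m−m')=1 and min(l+m,l−m')=1 give 1 term
  k=1: (−1)^0·12.0000/(6)·0.4093^3·0.9124^1 = +0.125131
d^2_{1,2}(2.2982) = +0.125131

d=0.1251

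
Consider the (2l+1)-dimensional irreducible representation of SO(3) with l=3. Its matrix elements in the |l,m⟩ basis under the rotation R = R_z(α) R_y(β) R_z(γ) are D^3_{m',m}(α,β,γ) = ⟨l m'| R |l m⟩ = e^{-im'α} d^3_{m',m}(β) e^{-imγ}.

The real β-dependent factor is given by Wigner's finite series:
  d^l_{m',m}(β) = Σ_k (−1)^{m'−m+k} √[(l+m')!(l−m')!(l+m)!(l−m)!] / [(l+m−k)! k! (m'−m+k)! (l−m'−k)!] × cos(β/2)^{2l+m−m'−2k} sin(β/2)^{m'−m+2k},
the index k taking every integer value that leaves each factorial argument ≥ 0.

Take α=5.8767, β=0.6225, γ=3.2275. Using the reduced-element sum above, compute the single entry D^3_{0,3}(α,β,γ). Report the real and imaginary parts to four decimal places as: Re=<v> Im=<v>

Re=-0.1072 Im=0.0282

First d^3_{0,3}(β=0.6225), then the phase factors e^{-i(0)α} and e^{-i(3)γ}:
Half-angle: c=0.951952, s=0.306249. N=√(6·6·720·1)=160.996894
The bounds max(0,m−m')=3 and min(l+m,l−m')=3 give 1 term
  k=3: (−1)^0·160.9969/(36)·0.9520^3·0.3062^3 = +0.110811
d^3_{0,3}(0.6225) = +0.110811
D = (+1.000000+0.000000i)·(+0.110811)·(-0.966973+0.254878i) = -0.107151+0.028243i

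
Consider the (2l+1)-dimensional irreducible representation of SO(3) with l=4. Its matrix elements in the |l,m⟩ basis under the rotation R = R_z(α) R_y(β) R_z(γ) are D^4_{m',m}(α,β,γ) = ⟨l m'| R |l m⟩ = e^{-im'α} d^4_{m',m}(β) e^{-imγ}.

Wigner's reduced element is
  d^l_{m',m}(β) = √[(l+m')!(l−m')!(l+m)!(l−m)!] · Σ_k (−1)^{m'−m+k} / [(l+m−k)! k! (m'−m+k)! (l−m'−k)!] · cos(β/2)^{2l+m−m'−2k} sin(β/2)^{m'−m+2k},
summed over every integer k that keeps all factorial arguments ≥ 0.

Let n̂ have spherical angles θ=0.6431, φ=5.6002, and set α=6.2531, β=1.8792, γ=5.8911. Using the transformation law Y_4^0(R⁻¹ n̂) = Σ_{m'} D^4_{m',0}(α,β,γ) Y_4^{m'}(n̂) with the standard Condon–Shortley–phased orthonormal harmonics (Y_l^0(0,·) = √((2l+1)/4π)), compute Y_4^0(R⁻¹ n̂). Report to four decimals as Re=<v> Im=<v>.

Re=0.1834 Im=0.0000

Need the full column D^4_{m',0} for m'=−4..4 at α=6.2531, β=1.8792, γ=5.8911.
cos(β/2)=0.590111, sin(β/2)=0.807322
d^4_{-4,0}: single k=4 term ⇒ +0.430994;  D = +0.427877-0.051741i
d^4_{-3,0}: k∈[3..4] ⇒ +0.445526 -0.833872 = -0.388346;  D = -0.386765+0.035003i
d^4_{-2,0}: k∈[2..4] ⇒ +0.261106 -1.303204 +0.914681 = -0.127416;  D = -0.127185+0.007662i
d^4_{-1,0}: k∈[1..4] ⇒ +0.089970 -1.010358 +1.891044 -0.589898 = +0.380758;  D = +0.380586-0.011454i
d^4_{0,0}: k∈[0..4] ⇒ +0.014705 -0.440368 +1.854491 -1.542654 +0.180457 = +0.066632;  D = +0.066632+0.000000i
d^4_{1,0}: k∈[0..3] ⇒ -0.089970 +1.010358 -1.891044 +0.589898 = -0.380758;  D = -0.380586-0.011454i
d^4_{2,0}: k∈[0..2] ⇒ +0.261106 -1.303204 +0.914681 = -0.127416;  D = -0.127185-0.007662i
d^4_{3,0}: k∈[0..1] ⇒ -0.445526 +0.833872 = +0.388346;  D = +0.386765+0.035003i
d^4_{4,0}: single k=0 term ⇒ +0.430994;  D = +0.427877+0.051741i
Y_4^{m'}(θ=0.6431,φ=5.6002) and Σ D·Y over m':
  (+0.4279-0.0517i)·(-0.0525+0.0228i)  (-0.3868+0.0350i)·(-0.0994+0.1918i)  (-0.1272+0.0077i)·(+0.0852+0.4102i)  (+0.3806-0.0115i)·(+0.2611+0.2124i)  (+0.0666+0.0000i)·(-0.1966+0.0000i)  (-0.3806-0.0115i)·(-0.2611+0.2124i)  (-0.1272-0.0077i)·(+0.0852-0.4102i)  (+0.3868+0.0350i)·(+0.0994+0.1918i)  (+0.4279+0.0517i)·(-0.0525-0.0228i)
Y_4^0(R⁻¹ n̂) = +0.183450+0.000000i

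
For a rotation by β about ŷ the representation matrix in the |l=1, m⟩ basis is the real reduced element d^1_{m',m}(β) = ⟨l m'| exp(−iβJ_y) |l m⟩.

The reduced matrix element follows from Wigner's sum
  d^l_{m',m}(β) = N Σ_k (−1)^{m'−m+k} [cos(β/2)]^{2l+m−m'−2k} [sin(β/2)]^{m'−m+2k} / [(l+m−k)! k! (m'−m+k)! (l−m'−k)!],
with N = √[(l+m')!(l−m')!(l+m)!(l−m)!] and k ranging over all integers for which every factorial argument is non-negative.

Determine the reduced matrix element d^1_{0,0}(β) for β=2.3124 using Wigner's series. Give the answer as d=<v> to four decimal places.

d=-0.6755

d^1_{0,0}(β=2.3124) via Wigner's sum:
Half-angle: c=0.402820, s=0.915279. N=√(1·1·1·1)=1.000000
k: max(0,(0)−(0))=0 … min(1+(0),1−(0))=1
  k=0: (−1)^0·1.0000/(1)·0.4028^2·0.9153^0 = +0.162264
  k=1: (−1)^1·1.0000/(1)·0.4028^0·0.9153^2 = -0.837736
d^1_{0,0}(2.3124) = +0.162264 -0.837736 = -0.675471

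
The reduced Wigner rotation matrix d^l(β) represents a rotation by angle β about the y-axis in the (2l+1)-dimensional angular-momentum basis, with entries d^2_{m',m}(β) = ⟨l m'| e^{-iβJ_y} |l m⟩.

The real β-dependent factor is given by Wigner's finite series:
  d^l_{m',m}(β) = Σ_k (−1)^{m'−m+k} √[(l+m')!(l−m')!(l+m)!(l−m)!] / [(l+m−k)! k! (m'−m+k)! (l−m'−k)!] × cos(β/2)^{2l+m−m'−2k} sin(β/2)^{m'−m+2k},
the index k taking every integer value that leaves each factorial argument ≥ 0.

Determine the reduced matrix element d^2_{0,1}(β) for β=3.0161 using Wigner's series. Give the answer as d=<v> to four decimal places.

d^2_{0,1}(β=3.0161) via Wigner's sum:
Half-angle: c=0.062705, s=0.998032. N=√(2·2·6·1)=4.898979
k: max(0,(1)−(0))=1 … min(2+(1),2−(0))=2
  k=1: (−1)^0·4.8990/(2)·0.0627^3·0.9980^1 = +0.000603
  k=2: (−1)^1·4.8990/(2)·0.0627^1·0.9980^3 = -0.152691
d^2_{0,1}(3.0161) = +0.000603 -0.152691 = -0.152088

d=-0.1521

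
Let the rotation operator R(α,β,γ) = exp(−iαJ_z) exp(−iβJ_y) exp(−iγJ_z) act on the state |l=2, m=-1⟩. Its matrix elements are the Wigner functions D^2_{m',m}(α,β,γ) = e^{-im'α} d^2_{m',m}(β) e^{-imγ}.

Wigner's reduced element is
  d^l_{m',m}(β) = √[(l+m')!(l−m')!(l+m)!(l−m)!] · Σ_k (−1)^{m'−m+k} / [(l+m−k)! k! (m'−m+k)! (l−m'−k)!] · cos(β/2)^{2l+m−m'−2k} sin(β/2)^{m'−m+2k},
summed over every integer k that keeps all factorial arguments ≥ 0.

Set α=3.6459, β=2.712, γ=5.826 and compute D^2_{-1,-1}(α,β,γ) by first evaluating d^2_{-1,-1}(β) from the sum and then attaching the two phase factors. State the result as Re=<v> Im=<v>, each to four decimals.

Re=0.1279 Im=0.0060

First d^2_{-1,-1}(β=2.712), then the phase factors e^{-i(-1)α} and e^{-i(-1)γ}:
With c≡cos(β/2)=0.213148 and s≡sin(β/2)=0.977020, N=[1·6·1·6]^{1/2}=6.000000
k: max(0,(-1)−(-1))=0 … min(2+(-1),2−(-1))=1
  k=0: (−1)^0·6.0000/(6)·0.2131^4·0.9770^0 = +0.002064
  k=1: (−1)^1·6.0000/(2)·0.2131^2·0.9770^2 = -0.130105
d^2_{-1,-1}(2.712) = +0.002064 -0.130105 = -0.128040
Phases: e^{-i·(-1)·3.6459}=-0.875509-0.483201i, e^{-i·(-1)·5.826}=+0.897299-0.441424i ⇒ D=+0.127898+0.006031i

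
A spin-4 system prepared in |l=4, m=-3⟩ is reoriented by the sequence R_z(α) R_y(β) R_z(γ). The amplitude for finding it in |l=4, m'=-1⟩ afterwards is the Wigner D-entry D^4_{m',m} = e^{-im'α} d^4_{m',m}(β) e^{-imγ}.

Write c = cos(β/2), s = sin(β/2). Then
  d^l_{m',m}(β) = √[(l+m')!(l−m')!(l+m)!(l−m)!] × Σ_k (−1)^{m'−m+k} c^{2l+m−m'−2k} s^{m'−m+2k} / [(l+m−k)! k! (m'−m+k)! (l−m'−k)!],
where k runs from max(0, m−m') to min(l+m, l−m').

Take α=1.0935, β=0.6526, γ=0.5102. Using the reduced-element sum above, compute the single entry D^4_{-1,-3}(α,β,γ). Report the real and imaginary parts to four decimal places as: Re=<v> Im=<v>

First d^4_{-1,-3}(β=0.6526), then the phase factors e^{-i(-1)α} and e^{-i(-3)γ}:
c=cos(0.6526/2)=0.947235, s=sin(0.6526/2)=0.320540; N=√[6·120·1·5040]=1904.940944
The bounds max(0,m−m')=0 and min(l+m,l−m')=1 give 2 terms
  k=0: (−1)^2·1904.9409/(240)·0.9472^6·0.3205^2 = +0.589090
  k=1: (−1)^3·1904.9409/(144)·0.9472^4·0.3205^4 = -0.112430
d^4_{-1,-3}(0.6526) = +0.589090 -0.112430 = +0.476661
Attach z-rotation phases: D = e^{-i(-1)(1.0935)}·(+0.476661)·e^{-i(-3)(0.5102)} = -0.414248+0.235805i

Re=-0.4142 Im=0.2358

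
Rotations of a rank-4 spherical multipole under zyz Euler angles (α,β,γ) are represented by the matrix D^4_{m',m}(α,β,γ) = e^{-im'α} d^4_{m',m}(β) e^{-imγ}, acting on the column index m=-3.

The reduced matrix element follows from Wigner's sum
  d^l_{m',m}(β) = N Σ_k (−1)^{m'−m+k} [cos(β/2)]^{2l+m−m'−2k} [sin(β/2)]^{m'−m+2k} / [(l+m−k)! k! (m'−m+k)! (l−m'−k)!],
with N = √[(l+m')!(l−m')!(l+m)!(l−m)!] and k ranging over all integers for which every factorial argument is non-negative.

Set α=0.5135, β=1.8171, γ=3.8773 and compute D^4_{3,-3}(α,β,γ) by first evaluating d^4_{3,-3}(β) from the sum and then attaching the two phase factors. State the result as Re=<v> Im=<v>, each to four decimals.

D^4_{3,-3}(0.5135,1.8171,3.8773) = e^{-i·3·0.5135}·d^4_{3,-3}(1.8171)·e^{-i·-3·3.8773}. Compute d first:
With c≡cos(β/2)=0.614890 and s≡sin(β/2)=0.788613, N=[5040·1·1·5040]^{1/2}=5040.000000
Admissible k: 0..1 (factorial args all ≥0)
  k=0: (−1)^6·5040.0000/(720)·0.6149^2·0.7886^6 = +0.636614
  k=1: (−1)^7·5040.0000/(5040)·0.6149^0·0.7886^8 = -0.149593
d^4_{3,-3}(1.8171) = +0.636614 -0.149593 = +0.487021
D = (+0.030292-0.999541i)·(+0.487021)·(+0.594244-0.804285i) = -0.382757-0.301142i

Re=-0.3828 Im=-0.3011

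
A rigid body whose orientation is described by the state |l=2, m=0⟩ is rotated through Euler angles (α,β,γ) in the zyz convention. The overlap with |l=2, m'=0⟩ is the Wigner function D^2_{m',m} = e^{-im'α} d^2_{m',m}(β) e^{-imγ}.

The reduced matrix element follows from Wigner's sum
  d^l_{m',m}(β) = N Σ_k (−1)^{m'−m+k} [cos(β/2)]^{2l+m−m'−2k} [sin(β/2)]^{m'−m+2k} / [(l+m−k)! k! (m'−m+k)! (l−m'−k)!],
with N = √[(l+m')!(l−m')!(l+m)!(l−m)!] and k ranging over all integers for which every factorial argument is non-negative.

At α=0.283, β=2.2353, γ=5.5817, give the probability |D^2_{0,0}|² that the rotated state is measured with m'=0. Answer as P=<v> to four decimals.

D^2_{0,0}(0.283,2.2353,5.5817) = e^{-i·0·0.283}·d^2_{0,0}(2.2353)·e^{-i·0·5.5817}. Compute d first:
c=cos(2.2353/2)=0.437796, s=sin(2.2353/2)=0.899074; N=√[2·2·2·2]=4.000000
k: max(0,(0)−(0))=0 … min(2+(0),2−(0))=2
  k=0: (−1)^0·4.0000/(4)·0.4378^4·0.8991^0 = +0.036736
  k=1: (−1)^1·4.0000/(1)·0.4378^2·0.8991^2 = -0.619720
  k=2: (−1)^2·4.0000/(4)·0.4378^0·0.8991^4 = +0.653404
d^2_{0,0}(2.2353) = +0.036736 -0.619720 +0.653404 = +0.070420
|D^2_{0,0}|² = |d^2_{0,0}(β)|² = (+0.070420)² = 0.004959 (the z-rotation phases have unit modulus)

P=0.0050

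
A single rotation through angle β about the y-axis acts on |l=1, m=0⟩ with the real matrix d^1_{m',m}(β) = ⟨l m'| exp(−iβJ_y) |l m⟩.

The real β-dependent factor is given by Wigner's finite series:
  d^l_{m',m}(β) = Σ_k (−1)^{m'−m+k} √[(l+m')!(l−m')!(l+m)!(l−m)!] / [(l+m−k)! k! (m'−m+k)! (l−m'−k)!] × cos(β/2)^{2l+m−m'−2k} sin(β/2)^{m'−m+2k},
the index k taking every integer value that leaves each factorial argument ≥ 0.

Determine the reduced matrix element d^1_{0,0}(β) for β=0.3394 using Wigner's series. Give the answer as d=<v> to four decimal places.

d=0.9430

d^1_{0,0}(β=0.3394) via Wigner's sum:
c=cos(0.3394/2)=0.985635, s=sin(0.3394/2)=0.168887; N=√[1·1·1·1]=1.000000
k∈{0,1} keeps every argument non-negative
  k=0: (−1)^0·1.0000/(1)·0.9856^2·0.1689^0 = +0.971477
  k=1: (−1)^1·1.0000/(1)·0.9856^0·0.1689^2 = -0.028523
d^1_{0,0}(0.3394) = +0.971477 -0.028523 = +0.942955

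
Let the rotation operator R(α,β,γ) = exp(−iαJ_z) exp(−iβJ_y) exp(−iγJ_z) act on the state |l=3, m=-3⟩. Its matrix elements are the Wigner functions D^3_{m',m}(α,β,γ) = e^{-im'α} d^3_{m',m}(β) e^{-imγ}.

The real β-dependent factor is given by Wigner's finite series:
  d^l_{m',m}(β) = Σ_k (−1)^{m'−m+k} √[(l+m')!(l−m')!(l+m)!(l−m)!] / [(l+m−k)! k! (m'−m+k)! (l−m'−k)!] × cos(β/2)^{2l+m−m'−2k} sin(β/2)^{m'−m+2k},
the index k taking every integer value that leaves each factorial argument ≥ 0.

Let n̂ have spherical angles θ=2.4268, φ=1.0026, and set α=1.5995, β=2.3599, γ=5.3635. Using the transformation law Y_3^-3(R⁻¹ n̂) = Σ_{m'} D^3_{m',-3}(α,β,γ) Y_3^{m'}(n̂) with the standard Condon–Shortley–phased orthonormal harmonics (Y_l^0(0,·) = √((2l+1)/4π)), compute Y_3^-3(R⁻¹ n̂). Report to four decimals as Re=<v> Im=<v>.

Need the full column D^3_{m',-3} for m'=−3..3 at α=1.5995, β=2.3599, γ=5.3635.
cos(β/2)=0.380971, sin(β/2)=0.924587
d^3_{-3,-3}: single k=0 term ⇒ +0.003057;  D = -0.001381+0.002728i
d^3_{-2,-3}: single k=0 term ⇒ -0.018175;  D = -0.016445-0.007741i
d^3_{-1,-3}: single k=0 term ⇒ +0.069744;  D = +0.027880-0.063929i
d^3_{0,-3}: single k=0 term ⇒ -0.195449;  D = +0.181322+0.072956i
d^3_{1,-3}: single k=0 term ⇒ +0.410791;  D = -0.142337+0.385343i
d^3_{2,-3}: single k=0 term ⇒ -0.630531;  D = -0.597497-0.201411i
d^3_{3,-3}: single k=0 term ⇒ +0.624722;  D = +0.182484-0.597476i
Y_3^{m'}(θ=2.4268,φ=1.0026) and Σ D·Y over m':
  (-0.0014+0.0027i)·(-0.1164-0.0157i)  (-0.0164-0.0077i)·(+0.1396+0.3008i)  (+0.0279-0.0639i)·(+0.2111-0.3306i)  (+0.1813+0.0730i)·(+0.0418+0.0000i)  (-0.1423+0.3853i)·(-0.2111-0.3306i)  (-0.5975-0.2014i)·(+0.1396-0.3008i)  (+0.1825-0.5975i)·(+0.1164-0.0157i)
Y_3^-3(R⁻¹ n̂) = +0.017925+0.018918i

Re=0.0179 Im=0.0189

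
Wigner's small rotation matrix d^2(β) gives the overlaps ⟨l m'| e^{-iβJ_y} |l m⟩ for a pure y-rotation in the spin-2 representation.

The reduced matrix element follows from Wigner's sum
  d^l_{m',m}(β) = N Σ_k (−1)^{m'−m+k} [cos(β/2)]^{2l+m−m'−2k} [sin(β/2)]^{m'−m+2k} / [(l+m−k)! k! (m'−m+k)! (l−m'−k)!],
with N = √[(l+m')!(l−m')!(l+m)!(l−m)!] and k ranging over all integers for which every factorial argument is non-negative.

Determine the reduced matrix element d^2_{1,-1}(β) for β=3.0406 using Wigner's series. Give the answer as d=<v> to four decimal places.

d=-0.9873

d^2_{1,-1}(β=3.0406) via Wigner's sum:
c=cos(3.0406/2)=0.050475, s=sin(3.0406/2)=0.998725; N=√[6·1·1·6]=6.000000
Admissible k: 0..1 (factorial args all ≥0)
  k=0: (−1)^2·6.0000/(2)·0.0505^2·0.9987^2 = +0.007624
  k=1: (−1)^3·6.0000/(6)·0.0505^0·0.9987^4 = -0.994911
d^2_{1,-1}(3.0406) = +0.007624 -0.994911 = -0.987287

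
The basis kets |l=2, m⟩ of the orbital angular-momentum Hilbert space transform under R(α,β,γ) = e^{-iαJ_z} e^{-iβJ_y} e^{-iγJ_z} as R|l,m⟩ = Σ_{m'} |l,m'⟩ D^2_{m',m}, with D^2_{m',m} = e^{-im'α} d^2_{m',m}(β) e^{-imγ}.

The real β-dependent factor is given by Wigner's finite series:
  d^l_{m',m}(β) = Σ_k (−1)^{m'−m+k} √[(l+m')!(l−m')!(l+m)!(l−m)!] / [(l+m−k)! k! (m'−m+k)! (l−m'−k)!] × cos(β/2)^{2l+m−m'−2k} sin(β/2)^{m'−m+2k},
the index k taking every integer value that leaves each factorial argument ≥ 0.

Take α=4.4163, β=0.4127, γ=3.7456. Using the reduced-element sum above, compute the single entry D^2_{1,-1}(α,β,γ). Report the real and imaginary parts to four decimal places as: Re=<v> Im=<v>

D^2_{1,-1}(4.4163,0.4127,3.7456) = e^{-i·1·4.4163}·d^2_{1,-1}(0.4127)·e^{-i·-1·3.7456}. Compute d first:
c=cos(0.4127/2)=0.978785, s=sin(0.4127/2)=0.204889; N=√[6·1·1·6]=6.000000
The bounds max(0,m−m')=0 and min(l+m,l−m')=1 give 2 terms
  k=0: (−1)^2·6.0000/(2)·0.9788^2·0.2049^2 = +0.120651
  k=1: (−1)^3·6.0000/(6)·0.9788^0·0.2049^4 = -0.001762
d^2_{1,-1}(0.4127) = +0.120651 -0.001762 = +0.118889
D = (-0.291782+0.956485i)·(+0.118889)·(-0.823066-0.567945i) = +0.093136-0.073894i

Re=0.0931 Im=-0.0739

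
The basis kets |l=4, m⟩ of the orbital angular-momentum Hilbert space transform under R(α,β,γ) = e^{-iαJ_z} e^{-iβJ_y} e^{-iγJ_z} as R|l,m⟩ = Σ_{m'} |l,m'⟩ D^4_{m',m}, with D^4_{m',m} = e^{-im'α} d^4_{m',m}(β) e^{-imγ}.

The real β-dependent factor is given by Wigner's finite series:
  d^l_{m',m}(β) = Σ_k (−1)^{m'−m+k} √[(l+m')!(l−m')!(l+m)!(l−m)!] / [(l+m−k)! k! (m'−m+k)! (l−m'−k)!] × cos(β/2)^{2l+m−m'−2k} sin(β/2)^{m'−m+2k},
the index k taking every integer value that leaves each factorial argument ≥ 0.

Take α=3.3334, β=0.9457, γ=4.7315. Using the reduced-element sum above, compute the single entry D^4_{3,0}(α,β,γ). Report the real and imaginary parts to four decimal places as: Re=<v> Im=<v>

Re=0.3872 Im=-0.2511

D^4_{3,0}(3.3334,0.9457,4.7315) = e^{-i·3·3.3334}·d^4_{3,0}(0.9457)·e^{-i·0·4.7315}. Compute d first:
c=cos(0.9457/2)=0.890274, s=sin(0.9457/2)=0.455425; N=√[5040·1·24·24]=1703.830978
k: max(0,(0)−(3))=0 … min(4+(0),4−(3))=1
  k=0: (−1)^3·1703.8310/(144)·0.8903^5·0.4554^3 = -0.625078
  k=1: (−1)^4·1703.8310/(144)·0.8903^3·0.4554^5 = +0.163577
d^4_{3,0}(0.9457) = -0.625078 +0.163577 = -0.461501
Attach z-rotation phases: D = e^{-i(3)(3.3334)}·(-0.461501)·e^{-i(0)(4.7315)} = +0.387182-0.251144i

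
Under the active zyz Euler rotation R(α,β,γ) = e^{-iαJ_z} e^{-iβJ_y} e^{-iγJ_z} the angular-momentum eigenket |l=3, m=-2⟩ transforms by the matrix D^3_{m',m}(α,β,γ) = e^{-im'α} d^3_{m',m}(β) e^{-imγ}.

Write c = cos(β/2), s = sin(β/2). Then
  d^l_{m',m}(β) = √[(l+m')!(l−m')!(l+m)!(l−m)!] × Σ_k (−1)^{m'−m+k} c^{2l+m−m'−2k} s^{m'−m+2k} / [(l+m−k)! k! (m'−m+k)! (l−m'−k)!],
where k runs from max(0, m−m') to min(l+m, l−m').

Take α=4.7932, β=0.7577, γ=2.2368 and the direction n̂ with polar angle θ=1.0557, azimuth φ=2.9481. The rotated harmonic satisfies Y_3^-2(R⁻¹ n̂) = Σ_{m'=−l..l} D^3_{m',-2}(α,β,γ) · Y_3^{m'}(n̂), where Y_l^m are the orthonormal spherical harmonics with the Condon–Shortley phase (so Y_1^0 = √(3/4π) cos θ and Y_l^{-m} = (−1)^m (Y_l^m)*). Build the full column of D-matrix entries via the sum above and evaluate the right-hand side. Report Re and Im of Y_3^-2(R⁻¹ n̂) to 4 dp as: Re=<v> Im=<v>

Re=-0.1452 Im=0.1264

Need the full column D^3_{m',-2} for m'=−3..3 at α=4.7932, β=0.7577, γ=2.2368.
cos(β/2)=0.929091, sin(β/2)=0.369852
d^3_{-3,-2}: single k=1 term ⇒ +0.627183;  D = +0.627179+0.002285i
d^3_{-2,-2}: k∈[0..1] ⇒ +0.643203 -0.509634 = +0.133569;  D = +0.010297+0.133171i
d^3_{-1,-2}: k∈[0..1] ⇒ -0.809690 +0.256619 = -0.553070;  D = +0.546183-0.087010i
d^3_{0,-2}: k∈[0..1] ⇒ +0.558277 -0.088469 = +0.469808;  D = -0.111122-0.456477i
d^3_{1,-2}: k∈[0..1] ⇒ -0.256619 +0.020333 = -0.236286;  D = -0.224321+0.074238i
d^3_{2,-2}: k∈[0..1] ⇒ +0.080761 -0.002560 = +0.078201;  D = +0.030482+0.072015i
d^3_{3,-2}: single k=0 term ⇒ -0.015750;  D = +0.013961-0.007290i
Y_3^{m'}(θ=1.0557,φ=2.9481) and Σ D·Y over m':
  (+0.6272+0.0023i)·(-0.2299-0.1508i)  (+0.0103+0.1332i)·(+0.3531+0.1439i)  (+0.5462-0.0870i)·(-0.0589-0.0115i)  (-0.1111-0.4565i)·(-0.3284+0.0000i)  (-0.2243+0.0742i)·(+0.0589-0.0115i)  (+0.0305+0.0720i)·(+0.3531-0.1439i)  (+0.0140-0.0073i)·(+0.2299-0.1508i)
Y_3^-2(R⁻¹ n̂) = -0.145180+0.126364i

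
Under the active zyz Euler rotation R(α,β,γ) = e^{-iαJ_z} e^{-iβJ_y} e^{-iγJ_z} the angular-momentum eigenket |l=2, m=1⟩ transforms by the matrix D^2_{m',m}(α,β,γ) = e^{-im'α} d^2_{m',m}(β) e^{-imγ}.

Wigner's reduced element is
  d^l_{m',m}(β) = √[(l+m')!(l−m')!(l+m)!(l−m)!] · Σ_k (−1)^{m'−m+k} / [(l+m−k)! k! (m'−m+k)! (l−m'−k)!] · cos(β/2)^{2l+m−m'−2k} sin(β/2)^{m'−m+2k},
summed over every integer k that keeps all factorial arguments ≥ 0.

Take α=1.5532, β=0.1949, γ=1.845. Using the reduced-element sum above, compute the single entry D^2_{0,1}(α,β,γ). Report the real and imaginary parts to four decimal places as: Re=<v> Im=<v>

First d^2_{0,1}(β=0.1949), then the phase factors e^{-i(0)α} and e^{-i(1)γ}:
Half-angle: c=0.995256, s=0.097296. N=√(2·2·6·1)=4.898979
Admissible k: 1..2 (factorial args all ≥0)
  k=1: (−1)^0·4.8990/(2)·0.9953^3·0.0973^1 = +0.234949
  k=2: (−1)^1·4.8990/(2)·0.9953^1·0.0973^3 = -0.002245
d^2_{0,1}(0.1949) = +0.234949 -0.002245 = +0.232704
D = (+1.000000+0.000000i)·(+0.232704)·(-0.270780-0.962641i) = -0.063012-0.224010i

Re=-0.0630 Im=-0.2240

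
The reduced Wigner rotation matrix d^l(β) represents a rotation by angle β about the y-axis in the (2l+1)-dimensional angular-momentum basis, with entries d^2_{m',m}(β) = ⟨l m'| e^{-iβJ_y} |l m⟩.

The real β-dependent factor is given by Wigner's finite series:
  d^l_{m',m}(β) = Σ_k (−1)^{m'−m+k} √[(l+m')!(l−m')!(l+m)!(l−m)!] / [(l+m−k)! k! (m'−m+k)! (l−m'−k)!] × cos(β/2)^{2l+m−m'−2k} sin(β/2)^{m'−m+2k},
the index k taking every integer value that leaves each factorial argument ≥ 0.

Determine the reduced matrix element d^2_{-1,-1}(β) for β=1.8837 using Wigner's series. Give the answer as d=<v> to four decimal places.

d^2_{-1,-1}(β=1.8837) via Wigner's sum:
c=cos(1.8837/2)=0.588293, s=sin(1.8837/2)=0.808648; N=√[1·6·1·6]=6.000000
k∈{0,1} keeps every argument non-negative
  k=0: (−1)^0·6.0000/(6)·0.5883^4·0.8086^0 = +0.119777
  k=1: (−1)^1·6.0000/(2)·0.5883^2·0.8086^2 = -0.678934
d^2_{-1,-1}(1.8837) = +0.119777 -0.678934 = -0.559157

d=-0.5592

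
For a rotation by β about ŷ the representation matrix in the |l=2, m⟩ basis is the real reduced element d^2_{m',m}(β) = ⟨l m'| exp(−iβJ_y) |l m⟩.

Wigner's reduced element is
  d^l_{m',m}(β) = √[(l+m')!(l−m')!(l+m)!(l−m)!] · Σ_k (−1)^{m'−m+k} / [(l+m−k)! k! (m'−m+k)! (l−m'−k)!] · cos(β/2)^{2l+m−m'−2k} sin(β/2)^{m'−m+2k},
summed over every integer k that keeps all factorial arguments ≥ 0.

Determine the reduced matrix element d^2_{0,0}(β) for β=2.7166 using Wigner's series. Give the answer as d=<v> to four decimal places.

d^2_{0,0}(β=2.7166) via Wigner's sum:
With c≡cos(β/2)=0.210901 and s≡sin(β/2)=0.977507, N=[2·2·2·2]^{1/2}=4.000000
k: max(0,(0)−(0))=0 … min(2+(0),2−(0))=2
  k=0: (−1)^0·4.0000/(4)·0.2109^4·0.9775^0 = +0.001978
  k=1: (−1)^1·4.0000/(1)·0.2109^2·0.9775^2 = -0.170003
  k=2: (−1)^2·4.0000/(4)·0.2109^0·0.9775^4 = +0.913020
d^2_{0,0}(2.7166) = +0.001978 -0.170003 +0.913020 = +0.744996

d=0.7450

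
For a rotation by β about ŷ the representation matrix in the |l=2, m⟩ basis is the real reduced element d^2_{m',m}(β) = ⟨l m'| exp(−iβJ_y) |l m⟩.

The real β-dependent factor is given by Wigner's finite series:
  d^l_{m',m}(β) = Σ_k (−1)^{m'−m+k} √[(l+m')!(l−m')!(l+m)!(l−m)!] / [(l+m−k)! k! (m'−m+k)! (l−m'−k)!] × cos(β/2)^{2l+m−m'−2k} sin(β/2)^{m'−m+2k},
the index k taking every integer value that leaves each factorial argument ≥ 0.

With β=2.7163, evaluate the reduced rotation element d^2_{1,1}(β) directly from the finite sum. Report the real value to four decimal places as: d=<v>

d=-0.1257

d^2_{1,1}(β=2.7163) via Wigner's sum:
Half-angle: c=0.211047, s=0.977476. N=√(6·1·6·1)=6.000000
k: max(0,(1)−(1))=0 … min(2+(1),2−(1))=1
  k=0: (−1)^0·6.0000/(6)·0.2110^4·0.9775^0 = +0.001984
  k=1: (−1)^1·6.0000/(2)·0.2110^2·0.9775^2 = -0.127671
d^2_{1,1}(2.7163) = +0.001984 -0.127671 = -0.125687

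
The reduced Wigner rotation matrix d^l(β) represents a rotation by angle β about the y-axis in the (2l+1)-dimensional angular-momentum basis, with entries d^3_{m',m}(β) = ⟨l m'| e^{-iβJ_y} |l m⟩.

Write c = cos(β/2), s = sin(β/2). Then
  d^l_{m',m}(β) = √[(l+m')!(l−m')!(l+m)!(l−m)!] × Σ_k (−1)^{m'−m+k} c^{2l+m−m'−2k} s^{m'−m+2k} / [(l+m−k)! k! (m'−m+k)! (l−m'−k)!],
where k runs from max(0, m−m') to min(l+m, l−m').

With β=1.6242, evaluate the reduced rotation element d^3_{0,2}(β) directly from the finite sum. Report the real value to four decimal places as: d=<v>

d^3_{0,2}(β=1.6242) via Wigner's sum:
With c≡cos(β/2)=0.687976 and s≡sin(β/2)=0.725734, N=[6·6·120·1]^{1/2}=65.726707
k∈{2,3} keeps every argument non-negative
  k=2: (−1)^0·65.7267/(12)·0.6880^4·0.7257^2 = +0.646261
  k=3: (−1)^1·65.7267/(12)·0.6880^2·0.7257^4 = -0.719144
d^3_{0,2}(1.6242) = +0.646261 -0.719144 = -0.072883

d=-0.0729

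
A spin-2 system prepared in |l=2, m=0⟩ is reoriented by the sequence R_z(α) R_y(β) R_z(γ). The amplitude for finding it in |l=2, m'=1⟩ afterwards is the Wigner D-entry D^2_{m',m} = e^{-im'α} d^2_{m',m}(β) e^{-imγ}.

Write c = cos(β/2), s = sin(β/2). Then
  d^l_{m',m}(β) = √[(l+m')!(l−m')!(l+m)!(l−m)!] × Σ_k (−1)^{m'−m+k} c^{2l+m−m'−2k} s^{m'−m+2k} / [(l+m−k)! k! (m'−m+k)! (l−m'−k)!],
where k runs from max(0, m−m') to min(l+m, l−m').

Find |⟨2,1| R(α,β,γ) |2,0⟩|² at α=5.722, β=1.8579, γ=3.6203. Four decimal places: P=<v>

D^2_{1,0}(5.722,1.8579,3.6203) = e^{-i·1·5.722}·d^2_{1,0}(1.8579)·e^{-i·0·3.6203}. Compute d first:
Half-angle: c=0.598675, s=0.800992. N=√(6·1·2·2)=4.898979
The bounds max(0,m−m')=0 and min(l+m,l−m')=1 give 2 terms
  k=0: (−1)^1·4.8990/(2)·0.5987^3·0.8010^1 = -0.420996
  k=1: (−1)^2·4.8990/(2)·0.5987^1·0.8010^3 = +0.753618
d^2_{1,0}(1.8579) = -0.420996 +0.753618 = +0.332622
|D^2_{1,0}|² = |d^2_{1,0}(β)|² = (+0.332622)² = 0.110637 (the z-rotation phases have unit modulus)

P=0.1106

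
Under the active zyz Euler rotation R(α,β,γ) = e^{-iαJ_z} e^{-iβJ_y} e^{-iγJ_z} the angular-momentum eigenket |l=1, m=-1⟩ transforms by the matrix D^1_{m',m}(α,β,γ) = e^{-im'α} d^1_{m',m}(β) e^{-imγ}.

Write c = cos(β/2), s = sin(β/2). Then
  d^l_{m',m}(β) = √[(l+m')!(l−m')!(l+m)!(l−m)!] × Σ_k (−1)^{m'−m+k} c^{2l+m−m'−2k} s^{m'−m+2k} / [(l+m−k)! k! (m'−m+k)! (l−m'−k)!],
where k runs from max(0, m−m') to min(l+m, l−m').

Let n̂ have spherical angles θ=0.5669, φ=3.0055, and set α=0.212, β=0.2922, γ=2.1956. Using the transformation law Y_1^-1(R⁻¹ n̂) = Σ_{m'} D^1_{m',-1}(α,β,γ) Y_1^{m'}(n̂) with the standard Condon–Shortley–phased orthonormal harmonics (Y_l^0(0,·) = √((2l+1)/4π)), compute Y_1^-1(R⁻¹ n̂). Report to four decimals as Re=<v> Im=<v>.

Need the full column D^1_{m',-1} for m'=−1..1 at α=0.212, β=0.2922, γ=2.1956.
cos(β/2)=0.989346, sin(β/2)=0.145581
d^1_{-1,-1}: single k=0 term ⇒ +0.978806;  D = -0.726769+0.655643i
d^1_{0,-1}: single k=0 term ⇒ -0.203689;  D = +0.119145-0.165208i
d^1_{1,-1}: single k=0 term ⇒ +0.021194;  D = -0.008502+0.019413i
Y_1^{m'}(θ=0.5669,φ=3.0055) and Σ D·Y over m':
  (-0.7268+0.6556i)·(-0.1838-0.0252i)  (+0.1191-0.1652i)·(+0.4122+0.0000i)  (-0.0085+0.0194i)·(+0.1838-0.0252i)
Y_1^-1(R⁻¹ n̂) = +0.198134-0.166538i

Re=0.1981 Im=-0.1665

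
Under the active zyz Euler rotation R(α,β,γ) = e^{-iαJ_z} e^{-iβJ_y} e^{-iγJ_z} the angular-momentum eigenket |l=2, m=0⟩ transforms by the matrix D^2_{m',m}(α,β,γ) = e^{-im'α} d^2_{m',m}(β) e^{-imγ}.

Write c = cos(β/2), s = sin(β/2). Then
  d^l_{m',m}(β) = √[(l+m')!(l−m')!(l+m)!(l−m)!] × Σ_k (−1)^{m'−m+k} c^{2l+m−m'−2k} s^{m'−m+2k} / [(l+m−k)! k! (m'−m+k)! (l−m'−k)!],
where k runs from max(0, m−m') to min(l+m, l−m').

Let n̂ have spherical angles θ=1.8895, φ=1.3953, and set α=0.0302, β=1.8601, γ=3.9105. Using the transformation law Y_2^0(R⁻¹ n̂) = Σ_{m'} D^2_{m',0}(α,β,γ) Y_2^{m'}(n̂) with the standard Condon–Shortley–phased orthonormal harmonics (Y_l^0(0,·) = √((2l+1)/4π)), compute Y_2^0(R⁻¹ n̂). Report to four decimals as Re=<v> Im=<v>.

Re=-0.2437 Im=0.0000

Need the full column D^2_{m',0} for m'=−2..2 at α=0.0302, β=1.8601, γ=3.9105.
cos(β/2)=0.597794, sin(β/2)=0.801650
d^2_{-2,0}: single k=2 term ⇒ +0.562533;  D = +0.561507+0.033956i
d^2_{-1,0}: k∈[1..2] ⇒ +0.419483 -0.754364 = -0.334881;  D = -0.334728-0.010112i
d^2_{0,0}: k∈[0..2] ⇒ +0.127704 -0.918613 +0.412989 = -0.377919;  D = -0.377919+0.000000i
d^2_{1,0}: k∈[0..1] ⇒ -0.419483 +0.754364 = +0.334881;  D = +0.334728-0.010112i
d^2_{2,0}: single k=0 term ⇒ +0.562533;  D = +0.561507-0.033956i
Y_2^{m'}(θ=1.8895,φ=1.3953) and Σ D·Y over m':
  (+0.5615+0.0340i)·(-0.3271-0.1198i)  (-0.3347-0.0101i)·(-0.0401+0.2263i)  (-0.3779+0.0000i)·(-0.2225+0.0000i)  (+0.3347-0.0101i)·(+0.0401+0.2263i)  (+0.5615-0.0340i)·(-0.3271+0.1198i)
Y_2^0(R⁻¹ n̂) = -0.243685+0.000000i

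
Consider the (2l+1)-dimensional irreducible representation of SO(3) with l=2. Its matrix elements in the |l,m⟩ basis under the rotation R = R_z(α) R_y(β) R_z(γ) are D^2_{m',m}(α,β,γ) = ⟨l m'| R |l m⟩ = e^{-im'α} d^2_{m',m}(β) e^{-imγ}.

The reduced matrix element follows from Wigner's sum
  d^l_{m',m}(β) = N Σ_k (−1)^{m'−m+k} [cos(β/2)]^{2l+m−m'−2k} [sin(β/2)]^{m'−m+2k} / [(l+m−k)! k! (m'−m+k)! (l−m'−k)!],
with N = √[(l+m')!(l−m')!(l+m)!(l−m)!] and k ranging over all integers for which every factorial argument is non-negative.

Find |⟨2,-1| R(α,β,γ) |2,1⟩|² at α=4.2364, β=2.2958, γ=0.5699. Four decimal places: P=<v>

P=0.0736

First d^2_{-1,1}(β=2.2958), then the phase factors e^{-i(-1)α} and e^{-i(1)γ}:
With c≡cos(β/2)=0.410403 and s≡sin(β/2)=0.911904, N=[1·6·6·1]^{1/2}=6.000000
Admissible k: 2..3 (factorial args all ≥0)
  k=2: (−1)^0·6.0000/(2)·0.4104^2·0.9119^2 = +0.420186
  k=3: (−1)^1·6.0000/(6)·0.4104^0·0.9119^4 = -0.691507
d^2_{-1,1}(2.2958) = +0.420186 -0.691507 = -0.271321
|D^2_{-1,1}|² = |d^2_{-1,1}(β)|² = (-0.271321)² = 0.073615 (the z-rotation phases have unit modulus)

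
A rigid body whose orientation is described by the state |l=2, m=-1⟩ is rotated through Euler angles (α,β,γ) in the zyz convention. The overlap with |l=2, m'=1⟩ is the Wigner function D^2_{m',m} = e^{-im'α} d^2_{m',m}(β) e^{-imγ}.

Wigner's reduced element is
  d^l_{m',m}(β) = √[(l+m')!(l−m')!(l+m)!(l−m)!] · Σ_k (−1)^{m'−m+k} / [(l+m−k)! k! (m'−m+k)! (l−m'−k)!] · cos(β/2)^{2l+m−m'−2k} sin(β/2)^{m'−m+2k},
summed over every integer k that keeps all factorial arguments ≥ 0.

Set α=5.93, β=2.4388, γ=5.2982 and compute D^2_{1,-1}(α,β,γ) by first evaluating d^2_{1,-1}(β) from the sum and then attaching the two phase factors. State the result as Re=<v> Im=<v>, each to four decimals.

First d^2_{1,-1}(β=2.4388), then the phase factors e^{-i(1)α} and e^{-i(-1)γ}:
With c≡cos(β/2)=0.344209 and s≡sin(β/2)=0.938893, N=[6·1·1·6]^{1/2}=6.000000
The bounds max(0,m−m')=0 and min(l+m,l−m')=1 give 2 terms
  k=0: (−1)^2·6.0000/(2)·0.3442^2·0.9389^2 = +0.313327
  k=1: (−1)^3·6.0000/(6)·0.3442^0·0.9389^4 = -0.777078
d^2_{1,-1}(2.4388) = +0.313327 -0.777078 = -0.463750
Phases: e^{-i·(1)·5.93}=+0.938276+0.345888i, e^{-i·(-1)·5.2982}=+0.552875-0.833264i ⇒ D=-0.374231+0.273890i

Re=-0.3742 Im=0.2739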